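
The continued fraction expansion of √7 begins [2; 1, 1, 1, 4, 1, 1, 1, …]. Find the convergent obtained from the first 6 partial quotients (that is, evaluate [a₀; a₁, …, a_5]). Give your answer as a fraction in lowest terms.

45/17

Start with 1.
4 + 1/(1/1) = 4 + 1/1 = 5/1
1 + 1/(5/1) = 1 + 1/5 = 6/5
1 + 1/(6/5) = 1 + 5/6 = 11/6
1 + 1/(11/6) = 1 + 6/11 = 17/11
2 + 1/(17/11) = 2 + 11/17 = 45/17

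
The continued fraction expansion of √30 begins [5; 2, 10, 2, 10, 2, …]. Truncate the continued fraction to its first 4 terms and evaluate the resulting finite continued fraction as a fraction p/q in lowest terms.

241/44

a_0 = 5: 5/1
a_1 = 2: 11/2
a_2 = 10: 115/21
a_3 = 2: 241/44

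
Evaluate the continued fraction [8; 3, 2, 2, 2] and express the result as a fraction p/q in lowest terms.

340/41

a_0 = 8: 8/1
a_1 = 3: 25/3
a_2 = 2: 58/7
a_3 = 2: 141/17
a_4 = 2: 340/41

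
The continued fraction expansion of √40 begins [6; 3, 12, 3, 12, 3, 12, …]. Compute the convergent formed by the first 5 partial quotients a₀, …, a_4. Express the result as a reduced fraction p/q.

Start with 12.
3 + 1/(12/1) = 3 + 1/12 = 37/12
12 + 1/(37/12) = 12 + 12/37 = 456/37
3 + 1/(456/37) = 3 + 37/456 = 1405/456
6 + 1/(1405/456) = 6 + 456/1405 = 8886/1405

8886/1405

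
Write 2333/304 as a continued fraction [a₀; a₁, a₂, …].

Run the Euclidean algorithm, recording each quotient:
2333 ÷ 304 → quotient 7, remainder 205
304 ÷ 205 → quotient 1, remainder 99
205 ÷ 99 → quotient 2, remainder 7
99 ÷ 7 → quotient 14, remainder 1
7 ÷ 1 → quotient 7, remainder 0

[7; 1, 2, 14, 7]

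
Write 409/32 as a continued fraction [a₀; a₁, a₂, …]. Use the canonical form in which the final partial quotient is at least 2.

Apply division with remainder until the remainder is 0:
⌊409/32⌋ = 12, remainder 25
⌊32/25⌋ = 1, remainder 7
⌊25/7⌋ = 3, remainder 4
⌊7/4⌋ = 1, remainder 3
⌊4/3⌋ = 1, remainder 1
⌊3/1⌋ = 3, remainder 0

[12; 1, 3, 1, 1, 3]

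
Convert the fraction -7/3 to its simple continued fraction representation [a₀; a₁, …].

⌊-7/3⌋ = -3, remainder 2
⌊3/2⌋ = 1, remainder 1
⌊2/1⌋ = 2, remainder 0

[-3; 1, 2]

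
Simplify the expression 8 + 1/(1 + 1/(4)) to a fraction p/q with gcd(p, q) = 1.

44/5

Start with 4.
1 + 1/(4/1) = 1 + 1/4 = 5/4
8 + 1/(5/4) = 8 + 4/5 = 44/5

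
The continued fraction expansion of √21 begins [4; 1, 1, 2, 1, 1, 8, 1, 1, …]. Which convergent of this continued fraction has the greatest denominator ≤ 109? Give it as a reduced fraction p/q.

List convergents until the denominator exceeds the bound:
a_0 = 4: 4/1  (≤ bound)
a_1 = 1: 5/1  (≤ bound)
a_2 = 1: 9/2  (≤ bound)
a_3 = 2: 23/5  (≤ bound)
a_4 = 1: 32/7  (≤ bound)
a_5 = 1: 55/12  (≤ bound)
a_6 = 8: 472/103  (≤ bound)
a_7 = 1: 527/115  (> 109, stop)

472/103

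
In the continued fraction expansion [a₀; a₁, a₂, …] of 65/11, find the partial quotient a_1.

1

65 = 5·11 + 10, so a_0 = 5
11 = 1·10 + 1, so a_1 = 1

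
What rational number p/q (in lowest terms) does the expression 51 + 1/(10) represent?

Starting at the tail and folding back:
Start with 10.
51 + 1/(10/1) = 51 + 1/10 = 511/10

511/10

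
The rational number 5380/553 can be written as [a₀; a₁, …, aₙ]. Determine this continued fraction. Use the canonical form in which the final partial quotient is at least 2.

[9; 1, 2, 1, 2, 5, 4, 2]

⌊5380/553⌋ = 9, remainder 403
⌊553/403⌋ = 1, remainder 150
⌊403/150⌋ = 2, remainder 103
⌊150/103⌋ = 1, remainder 47
⌊103/47⌋ = 2, remainder 9
⌊47/9⌋ = 5, remainder 2
⌊9/2⌋ = 4, remainder 1
⌊2/1⌋ = 2, remainder 0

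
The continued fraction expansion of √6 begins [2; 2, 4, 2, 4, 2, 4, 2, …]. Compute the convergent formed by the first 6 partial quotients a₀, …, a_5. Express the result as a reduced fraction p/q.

485/198

a_0 = 2: 2/1
a_1 = 2: 5/2
a_2 = 4: 22/9
a_3 = 2: 49/20
a_4 = 4: 218/89
a_5 = 2: 485/198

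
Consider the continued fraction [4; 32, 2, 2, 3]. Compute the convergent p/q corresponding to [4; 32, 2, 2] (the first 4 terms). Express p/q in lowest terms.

Use the convergent recurrence hₖ = aₖ·hₖ₋₁ + hₖ₋₂ (and likewise for the denominators kₖ):
a_0 = 4: 4/1
a_1 = 32: 129/32
a_2 = 2: 262/65
a_3 = 2: 653/162

653/162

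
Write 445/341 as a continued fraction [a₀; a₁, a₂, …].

[1; 3, 3, 1, 1, 2, 2, 2]

Repeatedly divide and take the remainder:
445 = 1·341 + 104, so a_0 = 1
341 = 3·104 + 29, so a_1 = 3
104 = 3·29 + 17, so a_2 = 3
29 = 1·17 + 12, so a_3 = 1
17 = 1·12 + 5, so a_4 = 1
12 = 2·5 + 2, so a_5 = 2
5 = 2·2 + 1, so a_6 = 2
2 = 2·1 + 0, so a_7 = 2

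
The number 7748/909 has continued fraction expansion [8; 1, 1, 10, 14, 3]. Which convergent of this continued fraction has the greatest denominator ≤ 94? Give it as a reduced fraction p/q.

179/21

List convergents until the denominator exceeds the bound:
a_0 = 8: 8/1  (≤ bound)
a_1 = 1: 9/1  (≤ bound)
a_2 = 1: 17/2  (≤ bound)
a_3 = 10: 179/21  (≤ bound)
a_4 = 14: 2523/296  (> 94, stop)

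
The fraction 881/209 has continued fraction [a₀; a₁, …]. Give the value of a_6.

3

881 = 4·209 + 45, so a_0 = 4
209 = 4·45 + 29, so a_1 = 4
45 = 1·29 + 16, so a_2 = 1
29 = 1·16 + 13, so a_3 = 1
16 = 1·13 + 3, so a_4 = 1
13 = 4·3 + 1, so a_5 = 4
3 = 3·1 + 0, so a_6 = 3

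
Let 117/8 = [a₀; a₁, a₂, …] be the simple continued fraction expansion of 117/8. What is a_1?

Run the Euclidean algorithm, recording each quotient:
117 = 14·8 + 5, so a_0 = 14
8 = 1·5 + 3, so a_1 = 1

1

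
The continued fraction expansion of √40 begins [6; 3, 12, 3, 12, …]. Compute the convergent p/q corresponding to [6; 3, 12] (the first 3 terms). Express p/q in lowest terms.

234/37

Compute successive convergents:
a_0 = 6: 6/1
a_1 = 3: 19/3
a_2 = 12: 234/37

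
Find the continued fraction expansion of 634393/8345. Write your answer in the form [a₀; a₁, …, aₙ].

[76; 48, 4, 4, 1, 1, 4]

634393 ÷ 8345 → quotient 76, remainder 173
8345 ÷ 173 → quotient 48, remainder 41
173 ÷ 41 → quotient 4, remainder 9
41 ÷ 9 → quotient 4, remainder 5
9 ÷ 5 → quotient 1, remainder 4
5 ÷ 4 → quotient 1, remainder 1
4 ÷ 1 → quotient 4, remainder 0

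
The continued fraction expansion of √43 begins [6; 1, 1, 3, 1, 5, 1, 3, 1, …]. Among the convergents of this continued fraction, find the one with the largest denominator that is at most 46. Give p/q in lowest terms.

59/9

List convergents until the denominator exceeds the bound:
a_0 = 6: 6/1  (≤ bound)
a_1 = 1: 7/1  (≤ bound)
a_2 = 1: 13/2  (≤ bound)
a_3 = 3: 46/7  (≤ bound)
a_4 = 1: 59/9  (≤ bound)
a_5 = 5: 341/52  (> 46, stop)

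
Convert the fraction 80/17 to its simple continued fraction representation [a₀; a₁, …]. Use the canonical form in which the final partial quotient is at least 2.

⌊80/17⌋ = 4, remainder 12
⌊17/12⌋ = 1, remainder 5
⌊12/5⌋ = 2, remainder 2
⌊5/2⌋ = 2, remainder 1
⌊2/1⌋ = 2, remainder 0

[4; 1, 2, 2, 2]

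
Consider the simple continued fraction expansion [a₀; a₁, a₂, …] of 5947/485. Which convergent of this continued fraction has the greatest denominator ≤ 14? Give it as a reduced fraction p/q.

a_0 = 12: 12/1  (≤ bound)
a_1 = 3: 37/3  (≤ bound)
a_2 = 1: 49/4  (≤ bound)
a_3 = 4: 233/19  (> 14, stop)

49/4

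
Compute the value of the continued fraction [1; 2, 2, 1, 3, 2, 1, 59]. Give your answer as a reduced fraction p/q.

7223/5074

Compute successive convergents:
a_0 = 1: 1/1
a_1 = 2: 3/2
a_2 = 2: 7/5
a_3 = 1: 10/7
a_4 = 3: 37/26
a_5 = 2: 84/59
a_6 = 1: 121/85
a_7 = 59: 7223/5074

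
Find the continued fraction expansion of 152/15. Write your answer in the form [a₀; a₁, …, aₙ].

152 ÷ 15 → quotient 10, remainder 2
15 ÷ 2 → quotient 7, remainder 1
2 ÷ 1 → quotient 2, remainder 0

[10; 7, 2]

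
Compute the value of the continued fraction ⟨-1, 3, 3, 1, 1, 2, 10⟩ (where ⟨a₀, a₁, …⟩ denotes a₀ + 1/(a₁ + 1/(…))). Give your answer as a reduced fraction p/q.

Start with 10.
2 + 1/(10/1) = 2 + 1/10 = 21/10
1 + 1/(21/10) = 1 + 10/21 = 31/21
1 + 1/(31/21) = 1 + 21/31 = 52/31
3 + 1/(52/31) = 3 + 31/52 = 187/52
3 + 1/(187/52) = 3 + 52/187 = 613/187
-1 + 1/(613/187) = -1 + 187/613 = -426/613

-426/613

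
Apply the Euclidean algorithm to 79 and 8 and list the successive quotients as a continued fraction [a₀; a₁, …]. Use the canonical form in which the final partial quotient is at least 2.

[9; 1, 7]

Repeatedly divide and take the remainder:
79 = 9·8 + 7, so a_0 = 9
8 = 1·7 + 1, so a_1 = 1
7 = 7·1 + 0, so a_2 = 7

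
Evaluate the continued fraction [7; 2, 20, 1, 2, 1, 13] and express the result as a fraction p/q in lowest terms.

17500/2337

Use the convergent recurrence hₖ = aₖ·hₖ₋₁ + hₖ₋₂ (and likewise for the denominators kₖ):
a_0 = 7: 7/1
a_1 = 2: 15/2
a_2 = 20: 307/41
a_3 = 1: 322/43
a_4 = 2: 951/127
a_5 = 1: 1273/170
a_6 = 13: 17500/2337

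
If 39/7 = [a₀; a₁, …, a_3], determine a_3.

Run the Euclidean algorithm, recording each quotient:
⌊39/7⌋ = 5, remainder 4
⌊7/4⌋ = 1, remainder 3
⌊4/3⌋ = 1, remainder 1
⌊3/1⌋ = 3, remainder 0

3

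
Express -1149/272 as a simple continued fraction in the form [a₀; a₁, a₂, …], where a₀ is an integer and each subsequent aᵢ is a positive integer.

-1149 ÷ 272 → quotient -5, remainder 211
272 ÷ 211 → quotient 1, remainder 61
211 ÷ 61 → quotient 3, remainder 28
61 ÷ 28 → quotient 2, remainder 5
28 ÷ 5 → quotient 5, remainder 3
5 ÷ 3 → quotient 1, remainder 2
3 ÷ 2 → quotient 1, remainder 1
2 ÷ 1 → quotient 2, remainder 0

[-5; 1, 3, 2, 5, 1, 1, 2]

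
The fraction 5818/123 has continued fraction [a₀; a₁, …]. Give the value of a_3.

Run the Euclidean algorithm, recording each quotient:
5818 = 47·123 + 37, so a_0 = 47
123 = 3·37 + 12, so a_1 = 3
37 = 3·12 + 1, so a_2 = 3
12 = 12·1 + 0, so a_3 = 12

12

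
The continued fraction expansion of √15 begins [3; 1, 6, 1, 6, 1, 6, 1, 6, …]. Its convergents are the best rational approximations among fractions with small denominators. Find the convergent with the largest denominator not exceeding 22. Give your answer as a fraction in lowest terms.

List convergents until the denominator exceeds the bound:
a_0 = 3: 3/1  (≤ bound)
a_1 = 1: 4/1  (≤ bound)
a_2 = 6: 27/7  (≤ bound)
a_3 = 1: 31/8  (≤ bound)
a_4 = 6: 213/55  (> 22, stop)

31/8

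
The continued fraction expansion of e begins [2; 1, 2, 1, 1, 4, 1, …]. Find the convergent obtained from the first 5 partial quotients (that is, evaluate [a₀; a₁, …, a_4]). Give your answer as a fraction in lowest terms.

Build up convergents one term at a time:
a_0 = 2: 2/1
a_1 = 1: 3/1
a_2 = 2: 8/3
a_3 = 1: 11/4
a_4 = 1: 19/7

19/7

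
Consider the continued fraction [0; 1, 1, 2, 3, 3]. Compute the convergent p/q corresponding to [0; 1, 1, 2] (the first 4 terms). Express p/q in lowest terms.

Start with 2.
1 + 1/(2/1) = 1 + 1/2 = 3/2
1 + 1/(3/2) = 1 + 2/3 = 5/3
0 + 1/(5/3) = 0 + 3/5 = 3/5

3/5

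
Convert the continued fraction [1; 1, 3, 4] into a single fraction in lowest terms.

Start with 4.
3 + 1/(4/1) = 3 + 1/4 = 13/4
1 + 1/(13/4) = 1 + 4/13 = 17/13
1 + 1/(17/13) = 1 + 13/17 = 30/17

30/17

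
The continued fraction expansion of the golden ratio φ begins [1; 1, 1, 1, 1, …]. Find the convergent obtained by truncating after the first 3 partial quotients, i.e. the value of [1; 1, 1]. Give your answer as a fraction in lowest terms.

a_0 = 1: 1/1
a_1 = 1: 2/1
a_2 = 1: 3/2

3/2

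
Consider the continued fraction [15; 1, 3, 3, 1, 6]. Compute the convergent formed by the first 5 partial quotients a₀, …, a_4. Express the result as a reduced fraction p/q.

268/17

Collapse the nested fraction from the inside out:
Start with 1.
3 + 1/(1/1) = 3 + 1/1 = 4/1
3 + 1/(4/1) = 3 + 1/4 = 13/4
1 + 1/(13/4) = 1 + 4/13 = 17/13
15 + 1/(17/13) = 15 + 13/17 = 268/17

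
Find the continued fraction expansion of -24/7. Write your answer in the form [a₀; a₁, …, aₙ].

[-4; 1, 1, 3]

⌊-24/7⌋ = -4, remainder 4
⌊7/4⌋ = 1, remainder 3
⌊4/3⌋ = 1, remainder 1
⌊3/1⌋ = 3, remainder 0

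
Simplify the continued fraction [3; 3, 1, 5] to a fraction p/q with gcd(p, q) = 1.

75/23

Use the convergent recurrence hₖ = aₖ·hₖ₋₁ + hₖ₋₂ (and likewise for the denominators kₖ):
a_0 = 3: 3/1
a_1 = 3: 10/3
a_2 = 1: 13/4
a_3 = 5: 75/23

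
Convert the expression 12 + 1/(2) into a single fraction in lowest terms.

Work from the innermost term outward:
Start with 2.
12 + 1/(2/1) = 12 + 1/2 = 25/2

25/2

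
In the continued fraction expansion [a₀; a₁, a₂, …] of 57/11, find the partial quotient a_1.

5

57 = 5·11 + 2, so a_0 = 5
11 = 5·2 + 1, so a_1 = 5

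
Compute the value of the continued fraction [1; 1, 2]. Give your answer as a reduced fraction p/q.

Collapse the nested fraction from the inside out:
Start with 2.
1 + 1/(2/1) = 1 + 1/2 = 3/2
1 + 1/(3/2) = 1 + 2/3 = 5/3

5/3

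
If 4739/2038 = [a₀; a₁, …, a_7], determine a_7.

4739 = 2·2038 + 663, so a_0 = 2
2038 = 3·663 + 49, so a_1 = 3
663 = 13·49 + 26, so a_2 = 13
49 = 1·26 + 23, so a_3 = 1
26 = 1·23 + 3, so a_4 = 1
23 = 7·3 + 2, so a_5 = 7
3 = 1·2 + 1, so a_6 = 1
2 = 2·1 + 0, so a_7 = 2

2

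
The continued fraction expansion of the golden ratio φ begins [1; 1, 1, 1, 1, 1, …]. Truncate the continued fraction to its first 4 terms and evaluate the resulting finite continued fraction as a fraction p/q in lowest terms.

a_0 = 1: 1/1
a_1 = 1: 2/1
a_2 = 1: 3/2
a_3 = 1: 5/3

5/3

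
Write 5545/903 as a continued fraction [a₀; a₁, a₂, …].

[6; 7, 9, 14]

5545 ÷ 903 → quotient 6, remainder 127
903 ÷ 127 → quotient 7, remainder 14
127 ÷ 14 → quotient 9, remainder 1
14 ÷ 1 → quotient 14, remainder 0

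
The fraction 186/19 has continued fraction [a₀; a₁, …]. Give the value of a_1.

1

186 = 9·19 + 15, so a_0 = 9
19 = 1·15 + 4, so a_1 = 1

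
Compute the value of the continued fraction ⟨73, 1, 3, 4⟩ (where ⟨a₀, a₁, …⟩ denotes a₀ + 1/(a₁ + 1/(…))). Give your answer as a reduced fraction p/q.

Compute successive convergents:
a_0 = 73: 73/1
a_1 = 1: 74/1
a_2 = 3: 295/4
a_3 = 4: 1254/17

1254/17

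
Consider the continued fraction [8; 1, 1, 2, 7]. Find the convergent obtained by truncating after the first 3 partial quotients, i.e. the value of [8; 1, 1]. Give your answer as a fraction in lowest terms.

Start with 1.
1 + 1/(1/1) = 1 + 1/1 = 2/1
8 + 1/(2/1) = 8 + 1/2 = 17/2

17/2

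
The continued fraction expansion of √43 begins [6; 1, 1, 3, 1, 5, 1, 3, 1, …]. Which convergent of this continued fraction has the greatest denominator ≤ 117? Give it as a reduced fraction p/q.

List convergents until the denominator exceeds the bound:
a_0 = 6: 6/1  (≤ bound)
a_1 = 1: 7/1  (≤ bound)
a_2 = 1: 13/2  (≤ bound)
a_3 = 3: 46/7  (≤ bound)
a_4 = 1: 59/9  (≤ bound)
a_5 = 5: 341/52  (≤ bound)
a_6 = 1: 400/61  (≤ bound)
a_7 = 3: 1541/235  (> 117, stop)

400/61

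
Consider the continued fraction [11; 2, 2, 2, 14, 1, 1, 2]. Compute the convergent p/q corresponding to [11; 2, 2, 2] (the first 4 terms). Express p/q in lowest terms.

Build up convergents one term at a time:
a_0 = 11: 11/1
a_1 = 2: 23/2
a_2 = 2: 57/5
a_3 = 2: 137/12

137/12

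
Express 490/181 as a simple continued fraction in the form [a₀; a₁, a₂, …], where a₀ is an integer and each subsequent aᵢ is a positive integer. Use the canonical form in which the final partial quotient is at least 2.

[2; 1, 2, 2, 2, 2, 4]

490 ÷ 181 → quotient 2, remainder 128
181 ÷ 128 → quotient 1, remainder 53
128 ÷ 53 → quotient 2, remainder 22
53 ÷ 22 → quotient 2, remainder 9
22 ÷ 9 → quotient 2, remainder 4
9 ÷ 4 → quotient 2, remainder 1
4 ÷ 1 → quotient 4, remainder 0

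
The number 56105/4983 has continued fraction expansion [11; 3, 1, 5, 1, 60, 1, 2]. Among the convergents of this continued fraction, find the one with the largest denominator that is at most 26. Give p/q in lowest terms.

a_0 = 11: 11/1  (≤ bound)
a_1 = 3: 34/3  (≤ bound)
a_2 = 1: 45/4  (≤ bound)
a_3 = 5: 259/23  (≤ bound)
a_4 = 1: 304/27  (> 26, stop)

259/23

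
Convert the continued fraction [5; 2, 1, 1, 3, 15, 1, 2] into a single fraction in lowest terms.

4640/861

Compute successive convergents:
a_0 = 5: 5/1
a_1 = 2: 11/2
a_2 = 1: 16/3
a_3 = 1: 27/5
a_4 = 3: 97/18
a_5 = 15: 1482/275
a_6 = 1: 1579/293
a_7 = 2: 4640/861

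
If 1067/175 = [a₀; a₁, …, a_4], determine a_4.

1067 ÷ 175 → quotient 6, remainder 17
175 ÷ 17 → quotient 10, remainder 5
17 ÷ 5 → quotient 3, remainder 2
5 ÷ 2 → quotient 2, remainder 1
2 ÷ 1 → quotient 2, remainder 0

2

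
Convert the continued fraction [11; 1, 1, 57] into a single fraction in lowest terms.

1323/115

Start with 57.
1 + 1/(57/1) = 1 + 1/57 = 58/57
1 + 1/(58/57) = 1 + 57/58 = 115/58
11 + 1/(115/58) = 11 + 58/115 = 1323/115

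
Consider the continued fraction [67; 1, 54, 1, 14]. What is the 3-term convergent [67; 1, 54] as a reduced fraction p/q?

Start with 54.
1 + 1/(54/1) = 1 + 1/54 = 55/54
67 + 1/(55/54) = 67 + 54/55 = 3739/55

3739/55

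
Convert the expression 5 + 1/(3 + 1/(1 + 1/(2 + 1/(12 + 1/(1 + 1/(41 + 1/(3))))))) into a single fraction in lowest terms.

98251/18636

Build up convergents one term at a time:
a_0 = 5: 5/1
a_1 = 3: 16/3
a_2 = 1: 21/4
a_3 = 2: 58/11
a_4 = 12: 717/136
a_5 = 1: 775/147
a_6 = 41: 32492/6163
a_7 = 3: 98251/18636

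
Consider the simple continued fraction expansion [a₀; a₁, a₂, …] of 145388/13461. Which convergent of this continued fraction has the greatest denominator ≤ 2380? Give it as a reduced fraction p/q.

9483/878

List convergents until the denominator exceeds the bound:
a_0 = 10: 10/1  (≤ bound)
a_1 = 1: 11/1  (≤ bound)
a_2 = 4: 54/5  (≤ bound)
a_3 = 58: 3143/291  (≤ bound)
a_4 = 3: 9483/878  (≤ bound)
a_5 = 15: 145388/13461  (> 2380, stop)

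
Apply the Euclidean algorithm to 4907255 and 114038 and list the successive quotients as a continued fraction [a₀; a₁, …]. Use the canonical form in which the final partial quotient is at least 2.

[43; 31, 2, 38, 47]

4907255 = 43·114038 + 3621, so a_0 = 43
114038 = 31·3621 + 1787, so a_1 = 31
3621 = 2·1787 + 47, so a_2 = 2
1787 = 38·47 + 1, so a_3 = 38
47 = 47·1 + 0, so a_4 = 47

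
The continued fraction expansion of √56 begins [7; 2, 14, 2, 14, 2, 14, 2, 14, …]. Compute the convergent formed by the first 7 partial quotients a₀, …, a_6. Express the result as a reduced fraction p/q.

Start with 14.
2 + 1/(14/1) = 2 + 1/14 = 29/14
14 + 1/(29/14) = 14 + 14/29 = 420/29
2 + 1/(420/29) = 2 + 29/420 = 869/420
14 + 1/(869/420) = 14 + 420/869 = 12586/869
2 + 1/(12586/869) = 2 + 869/12586 = 26041/12586
7 + 1/(26041/12586) = 7 + 12586/26041 = 194873/26041

194873/26041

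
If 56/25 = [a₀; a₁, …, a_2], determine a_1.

Run the Euclidean algorithm, recording each quotient:
⌊56/25⌋ = 2, remainder 6
⌊25/6⌋ = 4, remainder 1

4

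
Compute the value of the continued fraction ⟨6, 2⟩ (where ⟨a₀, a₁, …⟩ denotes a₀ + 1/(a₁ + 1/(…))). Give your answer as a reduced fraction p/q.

13/2

a_0 = 6: 6/1
a_1 = 2: 13/2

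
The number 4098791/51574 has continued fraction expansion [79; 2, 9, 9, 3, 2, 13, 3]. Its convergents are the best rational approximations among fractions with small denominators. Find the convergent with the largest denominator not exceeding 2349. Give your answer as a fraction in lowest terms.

99263/1249

a_0 = 79: 79/1  (≤ bound)
a_1 = 2: 159/2  (≤ bound)
a_2 = 9: 1510/19  (≤ bound)
a_3 = 9: 13749/173  (≤ bound)
a_4 = 3: 42757/538  (≤ bound)
a_5 = 2: 99263/1249  (≤ bound)
a_6 = 13: 1333176/16775  (> 2349, stop)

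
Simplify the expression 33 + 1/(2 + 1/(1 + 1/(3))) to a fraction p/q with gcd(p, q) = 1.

Use the convergent recurrence hₖ = aₖ·hₖ₋₁ + hₖ₋₂ (and likewise for the denominators kₖ):
a_0 = 33: 33/1
a_1 = 2: 67/2
a_2 = 1: 100/3
a_3 = 3: 367/11

367/11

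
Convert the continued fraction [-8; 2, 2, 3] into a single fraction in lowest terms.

-129/17

Starting at the tail and folding back:
Start with 3.
2 + 1/(3/1) = 2 + 1/3 = 7/3
2 + 1/(7/3) = 2 + 3/7 = 17/7
-8 + 1/(17/7) = -8 + 7/17 = -129/17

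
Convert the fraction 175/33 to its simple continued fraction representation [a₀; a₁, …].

Repeatedly divide and take the remainder:
175 = 5·33 + 10, so a_0 = 5
33 = 3·10 + 3, so a_1 = 3
10 = 3·3 + 1, so a_2 = 3
3 = 3·1 + 0, so a_3 = 3

[5; 3, 3, 3]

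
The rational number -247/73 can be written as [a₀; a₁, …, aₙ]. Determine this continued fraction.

Run the Euclidean algorithm, recording each quotient:
-247 = -4·73 + 45, so a_0 = -4
73 = 1·45 + 28, so a_1 = 1
45 = 1·28 + 17, so a_2 = 1
28 = 1·17 + 11, so a_3 = 1
17 = 1·11 + 6, so a_4 = 1
11 = 1·6 + 5, so a_5 = 1
6 = 1·5 + 1, so a_6 = 1
5 = 5·1 + 0, so a_7 = 5

[-4; 1, 1, 1, 1, 1, 1, 5]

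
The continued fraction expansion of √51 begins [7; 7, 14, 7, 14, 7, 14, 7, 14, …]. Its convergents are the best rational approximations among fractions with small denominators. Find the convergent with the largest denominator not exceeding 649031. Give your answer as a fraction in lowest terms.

a_0 = 7: 7/1  (≤ bound)
a_1 = 7: 50/7  (≤ bound)
a_2 = 14: 707/99  (≤ bound)
a_3 = 7: 4999/700  (≤ bound)
a_4 = 14: 70693/9899  (≤ bound)
a_5 = 7: 499850/69993  (≤ bound)
a_6 = 14: 7068593/989801  (> 649031, stop)

499850/69993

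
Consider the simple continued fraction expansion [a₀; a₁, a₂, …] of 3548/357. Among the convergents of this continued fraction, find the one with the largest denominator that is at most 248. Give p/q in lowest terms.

a_0 = 9: 9/1  (≤ bound)
a_1 = 1: 10/1  (≤ bound)
a_2 = 15: 159/16  (≤ bound)
a_3 = 4: 646/65  (≤ bound)
a_4 = 2: 1451/146  (≤ bound)
a_5 = 2: 3548/357  (> 248, stop)

1451/146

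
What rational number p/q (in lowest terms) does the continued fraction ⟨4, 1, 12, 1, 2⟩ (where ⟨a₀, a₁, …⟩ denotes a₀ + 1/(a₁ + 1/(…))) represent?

202/41

Compute successive convergents:
a_0 = 4: 4/1
a_1 = 1: 5/1
a_2 = 12: 64/13
a_3 = 1: 69/14
a_4 = 2: 202/41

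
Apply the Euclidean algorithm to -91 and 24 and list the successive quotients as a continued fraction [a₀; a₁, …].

[-4; 4, 1, 4]

Run the Euclidean algorithm, recording each quotient:
-91 ÷ 24 → quotient -4, remainder 5
24 ÷ 5 → quotient 4, remainder 4
5 ÷ 4 → quotient 1, remainder 1
4 ÷ 1 → quotient 4, remainder 0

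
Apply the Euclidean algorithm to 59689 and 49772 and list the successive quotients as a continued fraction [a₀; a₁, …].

[1; 5, 53, 31, 6]

Run the Euclidean algorithm, recording each quotient:
59689 = 1·49772 + 9917, so a_0 = 1
49772 = 5·9917 + 187, so a_1 = 5
9917 = 53·187 + 6, so a_2 = 53
187 = 31·6 + 1, so a_3 = 31
6 = 6·1 + 0, so a_4 = 6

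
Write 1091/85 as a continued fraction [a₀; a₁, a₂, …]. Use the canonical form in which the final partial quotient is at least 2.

[12; 1, 5, 14]

1091 ÷ 85 → quotient 12, remainder 71
85 ÷ 71 → quotient 1, remainder 14
71 ÷ 14 → quotient 5, remainder 1
14 ÷ 1 → quotient 14, remainder 0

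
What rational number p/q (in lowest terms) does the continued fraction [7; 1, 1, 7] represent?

113/15

Start with 7.
1 + 1/(7/1) = 1 + 1/7 = 8/7
1 + 1/(8/7) = 1 + 7/8 = 15/8
7 + 1/(15/8) = 7 + 8/15 = 113/15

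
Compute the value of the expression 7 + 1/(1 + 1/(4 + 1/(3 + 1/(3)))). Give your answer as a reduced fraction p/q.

414/53

Build up convergents one term at a time:
a_0 = 7: 7/1
a_1 = 1: 8/1
a_2 = 4: 39/5
a_3 = 3: 125/16
a_4 = 3: 414/53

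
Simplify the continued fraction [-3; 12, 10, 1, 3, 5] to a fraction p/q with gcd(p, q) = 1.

-7973/2733

a_0 = -3: -3/1
a_1 = 12: -35/12
a_2 = 10: -353/121
a_3 = 1: -388/133
a_4 = 3: -1517/520
a_5 = 5: -7973/2733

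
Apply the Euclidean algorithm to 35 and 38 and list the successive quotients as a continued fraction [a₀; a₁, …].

Run the Euclidean algorithm, recording each quotient:
35 = 0·38 + 35, so a_0 = 0
38 = 1·35 + 3, so a_1 = 1
35 = 11·3 + 2, so a_2 = 11
3 = 1·2 + 1, so a_3 = 1
2 = 2·1 + 0, so a_4 = 2

[0; 1, 11, 1, 2]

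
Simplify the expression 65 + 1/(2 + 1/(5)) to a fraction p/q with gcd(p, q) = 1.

720/11

Starting at the tail and folding back:
Start with 5.
2 + 1/(5/1) = 2 + 1/5 = 11/5
65 + 1/(11/5) = 65 + 5/11 = 720/11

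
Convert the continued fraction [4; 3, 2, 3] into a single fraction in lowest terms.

103/24

Compute successive convergents:
a_0 = 4: 4/1
a_1 = 3: 13/3
a_2 = 2: 30/7
a_3 = 3: 103/24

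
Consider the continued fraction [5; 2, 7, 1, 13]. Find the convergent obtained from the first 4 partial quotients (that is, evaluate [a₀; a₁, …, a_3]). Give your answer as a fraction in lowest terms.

Starting at the tail and folding back:
Start with 1.
7 + 1/(1/1) = 7 + 1/1 = 8/1
2 + 1/(8/1) = 2 + 1/8 = 17/8
5 + 1/(17/8) = 5 + 8/17 = 93/17

93/17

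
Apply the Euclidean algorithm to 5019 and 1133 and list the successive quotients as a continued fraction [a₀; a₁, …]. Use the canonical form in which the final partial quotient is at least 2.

[4; 2, 3, 15, 1, 9]

5019 ÷ 1133 → quotient 4, remainder 487
1133 ÷ 487 → quotient 2, remainder 159
487 ÷ 159 → quotient 3, remainder 10
159 ÷ 10 → quotient 15, remainder 9
10 ÷ 9 → quotient 1, remainder 1
9 ÷ 1 → quotient 9, remainder 0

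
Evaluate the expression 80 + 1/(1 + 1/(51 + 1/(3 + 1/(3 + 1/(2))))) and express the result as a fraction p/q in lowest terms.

97420/1203

Start with 2.
3 + 1/(2/1) = 3 + 1/2 = 7/2
3 + 1/(7/2) = 3 + 2/7 = 23/7
51 + 1/(23/7) = 51 + 7/23 = 1180/23
1 + 1/(1180/23) = 1 + 23/1180 = 1203/1180
80 + 1/(1203/1180) = 80 + 1180/1203 = 97420/1203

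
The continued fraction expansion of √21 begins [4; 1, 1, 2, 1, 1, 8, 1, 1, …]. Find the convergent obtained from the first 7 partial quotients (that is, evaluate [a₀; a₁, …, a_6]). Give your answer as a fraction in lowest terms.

472/103

Work from the innermost term outward:
Start with 8.
1 + 1/(8/1) = 1 + 1/8 = 9/8
1 + 1/(9/8) = 1 + 8/9 = 17/9
2 + 1/(17/9) = 2 + 9/17 = 43/17
1 + 1/(43/17) = 1 + 17/43 = 60/43
1 + 1/(60/43) = 1 + 43/60 = 103/60
4 + 1/(103/60) = 4 + 60/103 = 472/103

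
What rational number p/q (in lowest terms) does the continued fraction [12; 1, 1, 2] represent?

Start with 2.
1 + 1/(2/1) = 1 + 1/2 = 3/2
1 + 1/(3/2) = 1 + 2/3 = 5/3
12 + 1/(5/3) = 12 + 3/5 = 63/5

63/5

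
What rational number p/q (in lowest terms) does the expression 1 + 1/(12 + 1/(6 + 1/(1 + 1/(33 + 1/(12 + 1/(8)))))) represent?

Start with 8.
12 + 1/(8/1) = 12 + 1/8 = 97/8
33 + 1/(97/8) = 33 + 8/97 = 3209/97
1 + 1/(3209/97) = 1 + 97/3209 = 3306/3209
6 + 1/(3306/3209) = 6 + 3209/3306 = 23045/3306
12 + 1/(23045/3306) = 12 + 3306/23045 = 279846/23045
1 + 1/(279846/23045) = 1 + 23045/279846 = 302891/279846

302891/279846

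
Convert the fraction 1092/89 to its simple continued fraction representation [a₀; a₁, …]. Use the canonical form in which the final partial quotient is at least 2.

[12; 3, 1, 2, 2, 3]

Run the Euclidean algorithm, recording each quotient:
1092 = 12·89 + 24, so a_0 = 12
89 = 3·24 + 17, so a_1 = 3
24 = 1·17 + 7, so a_2 = 1
17 = 2·7 + 3, so a_3 = 2
7 = 2·3 + 1, so a_4 = 2
3 = 3·1 + 0, so a_5 = 3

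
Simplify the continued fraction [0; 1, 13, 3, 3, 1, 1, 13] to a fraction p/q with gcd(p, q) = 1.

Starting at the tail and folding back:
Start with 13.
1 + 1/(13/1) = 1 + 1/13 = 14/13
1 + 1/(14/13) = 1 + 13/14 = 27/14
3 + 1/(27/14) = 3 + 14/27 = 95/27
3 + 1/(95/27) = 3 + 27/95 = 312/95
13 + 1/(312/95) = 13 + 95/312 = 4151/312
1 + 1/(4151/312) = 1 + 312/4151 = 4463/4151
0 + 1/(4463/4151) = 0 + 4151/4463 = 4151/4463

4151/4463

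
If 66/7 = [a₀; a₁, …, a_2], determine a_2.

3

⌊66/7⌋ = 9, remainder 3
⌊7/3⌋ = 2, remainder 1
⌊3/1⌋ = 3, remainder 0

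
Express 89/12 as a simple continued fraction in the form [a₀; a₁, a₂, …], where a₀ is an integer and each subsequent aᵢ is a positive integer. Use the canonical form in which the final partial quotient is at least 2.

Apply division with remainder until the remainder is 0:
89 ÷ 12 → quotient 7, remainder 5
12 ÷ 5 → quotient 2, remainder 2
5 ÷ 2 → quotient 2, remainder 1
2 ÷ 1 → quotient 2, remainder 0

[7; 2, 2, 2]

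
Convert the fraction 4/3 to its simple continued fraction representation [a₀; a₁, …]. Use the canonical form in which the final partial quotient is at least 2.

[1; 3]

Repeatedly divide and take the remainder:
⌊4/3⌋ = 1, remainder 1
⌊3/1⌋ = 3, remainder 0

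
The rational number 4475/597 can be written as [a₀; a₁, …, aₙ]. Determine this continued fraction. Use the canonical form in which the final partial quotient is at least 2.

[7; 2, 59, 5]

Run the Euclidean algorithm, recording each quotient:
⌊4475/597⌋ = 7, remainder 296
⌊597/296⌋ = 2, remainder 5
⌊296/5⌋ = 59, remainder 1
⌊5/1⌋ = 5, remainder 0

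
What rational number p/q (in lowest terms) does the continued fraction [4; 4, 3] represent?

Compute successive convergents:
a_0 = 4: 4/1
a_1 = 4: 17/4
a_2 = 3: 55/13

55/13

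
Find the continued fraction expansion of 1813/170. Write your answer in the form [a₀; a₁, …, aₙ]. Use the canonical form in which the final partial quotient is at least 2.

Run the Euclidean algorithm, recording each quotient:
1813 = 10·170 + 113, so a_0 = 10
170 = 1·113 + 57, so a_1 = 1
113 = 1·57 + 56, so a_2 = 1
57 = 1·56 + 1, so a_3 = 1
56 = 56·1 + 0, so a_4 = 56

[10; 1, 1, 1, 56]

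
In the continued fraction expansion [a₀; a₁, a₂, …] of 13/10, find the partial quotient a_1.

13 ÷ 10 → quotient 1, remainder 3
10 ÷ 3 → quotient 3, remainder 1

3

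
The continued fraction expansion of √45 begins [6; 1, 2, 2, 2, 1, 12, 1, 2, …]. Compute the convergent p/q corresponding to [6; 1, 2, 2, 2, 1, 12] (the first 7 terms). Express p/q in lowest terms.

2046/305

Compute successive convergents:
a_0 = 6: 6/1
a_1 = 1: 7/1
a_2 = 2: 20/3
a_3 = 2: 47/7
a_4 = 2: 114/17
a_5 = 1: 161/24
a_6 = 12: 2046/305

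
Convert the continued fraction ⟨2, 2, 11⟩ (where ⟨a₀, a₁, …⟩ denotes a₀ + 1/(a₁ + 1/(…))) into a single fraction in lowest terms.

Start with 11.
2 + 1/(11/1) = 2 + 1/11 = 23/11
2 + 1/(23/11) = 2 + 11/23 = 57/23

57/23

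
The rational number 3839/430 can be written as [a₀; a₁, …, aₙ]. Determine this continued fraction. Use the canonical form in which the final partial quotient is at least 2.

[8; 1, 12, 1, 6, 1, 3]

Apply division with remainder until the remainder is 0:
3839 = 8·430 + 399, so a_0 = 8
430 = 1·399 + 31, so a_1 = 1
399 = 12·31 + 27, so a_2 = 12
31 = 1·27 + 4, so a_3 = 1
27 = 6·4 + 3, so a_4 = 6
4 = 1·3 + 1, so a_5 = 1
3 = 3·1 + 0, so a_6 = 3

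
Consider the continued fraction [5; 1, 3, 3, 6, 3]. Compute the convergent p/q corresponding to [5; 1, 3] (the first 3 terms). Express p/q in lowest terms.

23/4

Start with 3.
1 + 1/(3/1) = 1 + 1/3 = 4/3
5 + 1/(4/3) = 5 + 3/4 = 23/4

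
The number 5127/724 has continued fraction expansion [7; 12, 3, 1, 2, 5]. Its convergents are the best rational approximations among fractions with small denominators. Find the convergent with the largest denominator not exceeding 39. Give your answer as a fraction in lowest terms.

a_0 = 7: 7/1  (≤ bound)
a_1 = 12: 85/12  (≤ bound)
a_2 = 3: 262/37  (≤ bound)
a_3 = 1: 347/49  (> 39, stop)

262/37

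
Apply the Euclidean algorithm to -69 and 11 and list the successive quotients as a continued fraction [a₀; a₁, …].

[-7; 1, 2, 1, 2]

-69 ÷ 11 → quotient -7, remainder 8
11 ÷ 8 → quotient 1, remainder 3
8 ÷ 3 → quotient 2, remainder 2
3 ÷ 2 → quotient 1, remainder 1
2 ÷ 1 → quotient 2, remainder 0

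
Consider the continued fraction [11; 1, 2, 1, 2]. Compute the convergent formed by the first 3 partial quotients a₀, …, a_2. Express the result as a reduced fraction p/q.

35/3

Build up convergents one term at a time:
a_0 = 11: 11/1
a_1 = 1: 12/1
a_2 = 2: 35/3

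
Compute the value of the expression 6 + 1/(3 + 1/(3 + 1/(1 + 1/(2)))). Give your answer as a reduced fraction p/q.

227/36

Start with 2.
1 + 1/(2/1) = 1 + 1/2 = 3/2
3 + 1/(3/2) = 3 + 2/3 = 11/3
3 + 1/(11/3) = 3 + 3/11 = 36/11
6 + 1/(36/11) = 6 + 11/36 = 227/36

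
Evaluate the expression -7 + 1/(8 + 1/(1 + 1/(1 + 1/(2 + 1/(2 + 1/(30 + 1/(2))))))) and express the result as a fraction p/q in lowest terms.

-43841/6369

Start with 2.
30 + 1/(2/1) = 30 + 1/2 = 61/2
2 + 1/(61/2) = 2 + 2/61 = 124/61
2 + 1/(124/61) = 2 + 61/124 = 309/124
1 + 1/(309/124) = 1 + 124/309 = 433/309
1 + 1/(433/309) = 1 + 309/433 = 742/433
8 + 1/(742/433) = 8 + 433/742 = 6369/742
-7 + 1/(6369/742) = -7 + 742/6369 = -43841/6369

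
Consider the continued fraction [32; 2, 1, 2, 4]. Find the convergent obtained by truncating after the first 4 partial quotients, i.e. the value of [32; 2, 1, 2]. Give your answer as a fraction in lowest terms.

a_0 = 32: 32/1
a_1 = 2: 65/2
a_2 = 1: 97/3
a_3 = 2: 259/8

259/8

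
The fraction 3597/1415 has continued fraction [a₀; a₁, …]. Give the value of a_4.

3597 ÷ 1415 → quotient 2, remainder 767
1415 ÷ 767 → quotient 1, remainder 648
767 ÷ 648 → quotient 1, remainder 119
648 ÷ 119 → quotient 5, remainder 53
119 ÷ 53 → quotient 2, remainder 13

2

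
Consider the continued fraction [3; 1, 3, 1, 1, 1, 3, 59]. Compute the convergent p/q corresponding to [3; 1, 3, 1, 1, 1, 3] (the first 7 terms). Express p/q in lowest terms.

193/51

Collapse the nested fraction from the inside out:
Start with 3.
1 + 1/(3/1) = 1 + 1/3 = 4/3
1 + 1/(4/3) = 1 + 3/4 = 7/4
1 + 1/(7/4) = 1 + 4/7 = 11/7
3 + 1/(11/7) = 3 + 7/11 = 40/11
1 + 1/(40/11) = 1 + 11/40 = 51/40
3 + 1/(51/40) = 3 + 40/51 = 193/51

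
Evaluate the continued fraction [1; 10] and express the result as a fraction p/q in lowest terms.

11/10

a_0 = 1: 1/1
a_1 = 10: 11/10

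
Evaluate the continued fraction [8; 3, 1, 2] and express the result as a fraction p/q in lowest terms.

91/11

Use the convergent recurrence hₖ = aₖ·hₖ₋₁ + hₖ₋₂ (and likewise for the denominators kₖ):
a_0 = 8: 8/1
a_1 = 3: 25/3
a_2 = 1: 33/4
a_3 = 2: 91/11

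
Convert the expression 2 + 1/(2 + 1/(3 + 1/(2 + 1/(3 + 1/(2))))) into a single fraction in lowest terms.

Start with 2.
3 + 1/(2/1) = 3 + 1/2 = 7/2
2 + 1/(7/2) = 2 + 2/7 = 16/7
3 + 1/(16/7) = 3 + 7/16 = 55/16
2 + 1/(55/16) = 2 + 16/55 = 126/55
2 + 1/(126/55) = 2 + 55/126 = 307/126

307/126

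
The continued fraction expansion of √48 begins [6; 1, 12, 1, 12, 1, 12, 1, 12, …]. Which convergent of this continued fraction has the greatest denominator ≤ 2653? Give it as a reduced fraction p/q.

17466/2521

a_0 = 6: 6/1  (≤ bound)
a_1 = 1: 7/1  (≤ bound)
a_2 = 12: 90/13  (≤ bound)
a_3 = 1: 97/14  (≤ bound)
a_4 = 12: 1254/181  (≤ bound)
a_5 = 1: 1351/195  (≤ bound)
a_6 = 12: 17466/2521  (≤ bound)
a_7 = 1: 18817/2716  (> 2653, stop)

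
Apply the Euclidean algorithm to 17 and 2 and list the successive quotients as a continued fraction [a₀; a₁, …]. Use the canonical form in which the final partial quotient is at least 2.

17 = 8·2 + 1, so a_0 = 8
2 = 2·1 + 0, so a_1 = 2

[8; 2]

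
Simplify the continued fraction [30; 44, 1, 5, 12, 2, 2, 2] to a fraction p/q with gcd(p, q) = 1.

a_0 = 30: 30/1
a_1 = 44: 1321/44
a_2 = 1: 1351/45
a_3 = 5: 8076/269
a_4 = 12: 98263/3273
a_5 = 2: 204602/6815
a_6 = 2: 507467/16903
a_7 = 2: 1219536/40621

1219536/40621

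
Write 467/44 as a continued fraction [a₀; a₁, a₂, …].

Run the Euclidean algorithm, recording each quotient:
⌊467/44⌋ = 10, remainder 27
⌊44/27⌋ = 1, remainder 17
⌊27/17⌋ = 1, remainder 10
⌊17/10⌋ = 1, remainder 7
⌊10/7⌋ = 1, remainder 3
⌊7/3⌋ = 2, remainder 1
⌊3/1⌋ = 3, remainder 0

[10; 1, 1, 1, 1, 2, 3]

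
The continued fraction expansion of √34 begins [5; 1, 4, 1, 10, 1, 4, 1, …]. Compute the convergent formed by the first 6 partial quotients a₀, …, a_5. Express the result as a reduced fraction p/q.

Start with 1.
10 + 1/(1/1) = 10 + 1/1 = 11/1
1 + 1/(11/1) = 1 + 1/11 = 12/11
4 + 1/(12/11) = 4 + 11/12 = 59/12
1 + 1/(59/12) = 1 + 12/59 = 71/59
5 + 1/(71/59) = 5 + 59/71 = 414/71

414/71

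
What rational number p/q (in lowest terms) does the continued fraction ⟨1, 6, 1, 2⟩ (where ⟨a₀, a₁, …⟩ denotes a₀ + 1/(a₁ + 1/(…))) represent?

23/20

Start with 2.
1 + 1/(2/1) = 1 + 1/2 = 3/2
6 + 1/(3/2) = 6 + 2/3 = 20/3
1 + 1/(20/3) = 1 + 3/20 = 23/20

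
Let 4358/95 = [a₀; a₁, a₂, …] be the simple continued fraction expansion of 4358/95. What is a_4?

11

4358 ÷ 95 → quotient 45, remainder 83
95 ÷ 83 → quotient 1, remainder 12
83 ÷ 12 → quotient 6, remainder 11
12 ÷ 11 → quotient 1, remainder 1
11 ÷ 1 → quotient 11, remainder 0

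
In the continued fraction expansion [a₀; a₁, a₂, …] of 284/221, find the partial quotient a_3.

284 = 1·221 + 63, so a_0 = 1
221 = 3·63 + 32, so a_1 = 3
63 = 1·32 + 31, so a_2 = 1
32 = 1·31 + 1, so a_3 = 1

1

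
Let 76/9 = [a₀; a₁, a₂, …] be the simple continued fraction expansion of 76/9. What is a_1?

76 = 8·9 + 4, so a_0 = 8
9 = 2·4 + 1, so a_1 = 2

2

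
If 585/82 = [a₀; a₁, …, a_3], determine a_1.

Repeatedly divide and take the remainder:
585 = 7·82 + 11, so a_0 = 7
82 = 7·11 + 5, so a_1 = 7

7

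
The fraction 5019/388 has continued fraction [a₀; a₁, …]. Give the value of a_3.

Repeatedly divide and take the remainder:
5019 ÷ 388 → quotient 12, remainder 363
388 ÷ 363 → quotient 1, remainder 25
363 ÷ 25 → quotient 14, remainder 13
25 ÷ 13 → quotient 1, remainder 12

1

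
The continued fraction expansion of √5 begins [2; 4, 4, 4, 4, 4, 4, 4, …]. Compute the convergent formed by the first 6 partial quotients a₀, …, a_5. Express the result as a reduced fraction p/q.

2889/1292

a_0 = 2: 2/1
a_1 = 4: 9/4
a_2 = 4: 38/17
a_3 = 4: 161/72
a_4 = 4: 682/305
a_5 = 4: 2889/1292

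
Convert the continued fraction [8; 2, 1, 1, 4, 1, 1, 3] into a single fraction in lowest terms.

Starting at the tail and folding back:
Start with 3.
1 + 1/(3/1) = 1 + 1/3 = 4/3
1 + 1/(4/3) = 1 + 3/4 = 7/4
4 + 1/(7/4) = 4 + 4/7 = 32/7
1 + 1/(32/7) = 1 + 7/32 = 39/32
1 + 1/(39/32) = 1 + 32/39 = 71/39
2 + 1/(71/39) = 2 + 39/71 = 181/71
8 + 1/(181/71) = 8 + 71/181 = 1519/181

1519/181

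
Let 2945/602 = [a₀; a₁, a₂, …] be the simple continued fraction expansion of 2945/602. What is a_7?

2

2945 = 4·602 + 537, so a_0 = 4
602 = 1·537 + 65, so a_1 = 1
537 = 8·65 + 17, so a_2 = 8
65 = 3·17 + 14, so a_3 = 3
17 = 1·14 + 3, so a_4 = 1
14 = 4·3 + 2, so a_5 = 4
3 = 1·2 + 1, so a_6 = 1
2 = 2·1 + 0, so a_7 = 2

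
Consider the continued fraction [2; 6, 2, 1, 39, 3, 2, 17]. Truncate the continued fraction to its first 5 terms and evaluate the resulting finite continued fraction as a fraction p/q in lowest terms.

Use the convergent recurrence hₖ = aₖ·hₖ₋₁ + hₖ₋₂ (and likewise for the denominators kₖ):
a_0 = 2: 2/1
a_1 = 6: 13/6
a_2 = 2: 28/13
a_3 = 1: 41/19
a_4 = 39: 1627/754

1627/754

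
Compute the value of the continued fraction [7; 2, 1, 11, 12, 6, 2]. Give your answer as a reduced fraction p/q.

Build up convergents one term at a time:
a_0 = 7: 7/1
a_1 = 2: 15/2
a_2 = 1: 22/3
a_3 = 11: 257/35
a_4 = 12: 3106/423
a_5 = 6: 18893/2573
a_6 = 2: 40892/5569

40892/5569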